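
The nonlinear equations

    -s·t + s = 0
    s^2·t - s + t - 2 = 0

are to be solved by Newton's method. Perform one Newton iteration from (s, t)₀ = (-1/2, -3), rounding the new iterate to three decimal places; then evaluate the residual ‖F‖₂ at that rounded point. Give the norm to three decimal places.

0.188

At (-1/2, -3): F = (-2.000, -5.250).
Jacobian J = [[-t + 1, -s], [2·s·t - 1, s^2 + 1]].
At the point, J = [[4.000, 0.500], [2.000, 1.250]] (det J = 4.000).
Solving J·Δ = −F gives Δ = (-0.031, 4.250).
Then the next iterate is (s, t)₁ = (-0.531, 1.250).
Re-evaluating at (-0.531, 1.250): F = (0.13275, 0.13345), so ‖F‖₂ = 0.188.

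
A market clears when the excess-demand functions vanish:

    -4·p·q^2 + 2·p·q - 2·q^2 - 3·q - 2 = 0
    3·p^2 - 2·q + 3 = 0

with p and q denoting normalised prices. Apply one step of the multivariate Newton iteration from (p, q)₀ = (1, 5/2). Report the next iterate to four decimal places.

At (1, 5/2): F = (-42.0000, 1.0000).
Jacobian J = [[-4·q^2 + 2·q, -8·p·q + 2·p - 4·q - 3], [6·p, -2]].
At the point, J = [[-20.0000, -31.0000], [6.0000, -2.0000]] (det J = 226.0000).
Solving J·Δ = −F gives Δ = (-0.5088, -1.0265).
Then the next iterate is (p, q)₁ = (0.4912, 1.4735).

(0.4912, 1.4735)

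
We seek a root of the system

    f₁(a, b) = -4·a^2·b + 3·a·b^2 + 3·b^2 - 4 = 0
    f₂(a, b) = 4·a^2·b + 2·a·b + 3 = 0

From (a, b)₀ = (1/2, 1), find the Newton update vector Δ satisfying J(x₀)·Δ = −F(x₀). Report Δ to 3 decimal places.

(-0.820, -0.040)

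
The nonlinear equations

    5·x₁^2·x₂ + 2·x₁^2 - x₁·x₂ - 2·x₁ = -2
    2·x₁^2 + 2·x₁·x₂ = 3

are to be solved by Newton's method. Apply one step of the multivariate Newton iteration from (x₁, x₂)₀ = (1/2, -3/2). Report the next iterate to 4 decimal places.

At (1/2, -3/2): F = (0.3750, -4.0000).
Jacobian J = [[10·x₁·x₂ + 4·x₁ - x₂ - 2, 5·x₁^2 - x₁], [4·x₁ + 2·x₂, 2·x₁]].
At the point, J = [[-6.0000, 0.7500], [-1.0000, 1.0000]] (det J = -5.2500).
Solving J·Δ = −F gives Δ = (0.6429, 4.6429).
Then the next iterate is (x₁, x₂)₁ = (1.1429, 3.1429).

(1.1429, 3.1429)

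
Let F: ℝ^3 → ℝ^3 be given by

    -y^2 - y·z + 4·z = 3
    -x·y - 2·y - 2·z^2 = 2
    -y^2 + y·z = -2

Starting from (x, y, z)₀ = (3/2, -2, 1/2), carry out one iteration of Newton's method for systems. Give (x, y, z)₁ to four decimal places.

(0.8088, -1.2353, 0.7206)

At (3/2, -2, 1/2): F = (-4.0000, 4.5000, -3.0000).
Jacobian J = [[0, -2·y - z, -y + 4], [-y, -x - 2, -4·z], [0, -2·y + z, y]].
At the point, J = [[0.0000, 3.5000, 6.0000], [2.0000, -3.5000, -2.0000], [0.0000, 4.5000, -2.0000]] (det J = 68.0000).
Solving J·Δ = −F gives Δ = (-0.6912, 0.7647, 0.2206).
Then the next iterate is (x, y, z)₁ = (0.8088, -1.2353, 0.7206).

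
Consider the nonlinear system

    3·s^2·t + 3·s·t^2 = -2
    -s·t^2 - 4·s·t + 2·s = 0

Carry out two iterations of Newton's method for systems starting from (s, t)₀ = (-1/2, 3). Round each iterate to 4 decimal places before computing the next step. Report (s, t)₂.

At (-1/2, 3): F = (-9.2500, 9.5000).
Jacobian J = [[6·s·t + 3·t^2, 3·s^2 + 6·s·t], [-t^2 - 4·t + 2, -2·s·t - 4·s]].
At the point, J = [[18.0000, -8.2500], [-19.0000, 5.0000]] (det J = -66.7500).
Solving J·Δ = −F gives Δ = (0.4813, -0.0712).
Then the next iterate is (s, t)₁ = (-0.0187, 2.9288).
Round to (-0.0187, 2.9288) and repeat: F = (1.521854, 0.342080), J = [[25.404997, -0.327562], [-18.293069, 0.184337]].
Δ = (0.2999, 27.9060), so (s, t)₂ = (0.2812, 30.8348).

(0.2812, 30.8348)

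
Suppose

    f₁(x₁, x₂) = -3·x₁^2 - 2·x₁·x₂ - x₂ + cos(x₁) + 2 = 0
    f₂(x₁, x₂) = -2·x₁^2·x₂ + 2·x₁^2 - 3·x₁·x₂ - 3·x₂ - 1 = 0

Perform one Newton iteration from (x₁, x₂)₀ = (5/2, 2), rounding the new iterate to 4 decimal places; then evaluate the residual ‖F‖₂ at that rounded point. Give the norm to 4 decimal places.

13.1387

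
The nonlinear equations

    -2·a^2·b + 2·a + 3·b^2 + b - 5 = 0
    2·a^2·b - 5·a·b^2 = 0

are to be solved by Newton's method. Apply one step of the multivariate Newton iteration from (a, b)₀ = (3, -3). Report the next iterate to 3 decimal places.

(1.489, -2.383)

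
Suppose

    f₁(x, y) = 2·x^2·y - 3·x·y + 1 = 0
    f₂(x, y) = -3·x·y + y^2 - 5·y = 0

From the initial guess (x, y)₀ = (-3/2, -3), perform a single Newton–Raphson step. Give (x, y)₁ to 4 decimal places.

(-1.2096, -0.9825)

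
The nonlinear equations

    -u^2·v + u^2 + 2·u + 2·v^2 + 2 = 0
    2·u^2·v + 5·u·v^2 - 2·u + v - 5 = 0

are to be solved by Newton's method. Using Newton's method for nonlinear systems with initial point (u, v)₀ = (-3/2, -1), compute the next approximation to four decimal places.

At (-3/2, -1): F = (5.5000, -15.0000).
Jacobian J = [[-2·u·v + 2·u + 2, -u^2 + 4·v], [4·u·v + 5·v^2 - 2, 2·u^2 + 10·u·v + 1]].
At the point, J = [[-4.0000, -6.2500], [9.0000, 20.5000]] (det J = -25.7500).
Solving J·Δ = −F gives Δ = (0.7379, 0.4078).
Then the next iterate is (u, v)₁ = (-0.7621, -0.5922).

(-0.7621, -0.5922)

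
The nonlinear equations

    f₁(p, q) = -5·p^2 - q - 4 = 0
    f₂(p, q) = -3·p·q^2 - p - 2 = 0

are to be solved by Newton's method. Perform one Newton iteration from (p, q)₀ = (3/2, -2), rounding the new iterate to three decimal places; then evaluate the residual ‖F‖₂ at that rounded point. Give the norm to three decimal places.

At (3/2, -2): F = (-13.250, -21.500).
Jacobian J = [[-10·p, -1], [-3·q^2 - 1, -6·p·q]].
At the point, J = [[-15.000, -1.000], [-13.000, 18.000]] (det J = -283.000).
Solving J·Δ = −F gives Δ = (-0.919, 0.531).
Then the next iterate is (p, q)₁ = (0.581, -1.469).
Re-evaluating at (0.581, -1.469): F = (-4.21880, -6.34233), so ‖F‖₂ = 7.617.

7.617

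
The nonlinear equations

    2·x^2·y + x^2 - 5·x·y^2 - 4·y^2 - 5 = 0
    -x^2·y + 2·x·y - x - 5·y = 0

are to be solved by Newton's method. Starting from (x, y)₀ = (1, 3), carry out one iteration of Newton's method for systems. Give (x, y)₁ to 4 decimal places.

(6.0000, -1.5000)

At (1, 3): F = (-79.0000, -13.0000).
Jacobian J = [[4·x·y + 2·x - 5·y^2, 2·x^2 - 10·x·y - 8·y], [-2·x·y + 2·y - 1, -x^2 + 2·x - 5]].
At the point, J = [[-31.0000, -52.0000], [-1.0000, -4.0000]] (det J = 72.0000).
Solving J·Δ = −F gives Δ = (5.0000, -4.5000).
Then the next iterate is (x, y)₁ = (6.0000, -1.5000).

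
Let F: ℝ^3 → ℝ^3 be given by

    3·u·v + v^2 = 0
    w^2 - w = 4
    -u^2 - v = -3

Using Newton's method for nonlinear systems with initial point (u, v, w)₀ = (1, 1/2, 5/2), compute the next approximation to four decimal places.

(2.1923, -0.3846, 2.5625)

At (1, 1/2, 5/2): F = (1.7500, -0.2500, 1.5000).
Jacobian J = [[3·v, 3·u + 2·v, 0], [0, 0, 2·w - 1], [-2·u, -1, 0]].
At the point, J = [[1.5000, 4.0000, 0.0000], [0.0000, 0.0000, 4.0000], [-2.0000, -1.0000, 0.0000]] (det J = -26.0000).
Solving J·Δ = −F gives Δ = (1.1923, -0.8846, 0.0625).
Then the next iterate is (u, v, w)₁ = (2.1923, -0.3846, 2.5625).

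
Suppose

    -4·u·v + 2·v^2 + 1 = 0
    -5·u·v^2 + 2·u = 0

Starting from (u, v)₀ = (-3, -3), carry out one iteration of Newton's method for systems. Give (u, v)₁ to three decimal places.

(-1.583, -2.244)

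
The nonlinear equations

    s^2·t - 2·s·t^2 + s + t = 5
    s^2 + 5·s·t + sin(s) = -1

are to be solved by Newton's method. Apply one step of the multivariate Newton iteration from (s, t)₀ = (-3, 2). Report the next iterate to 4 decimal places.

(-3.7927, 0.4982)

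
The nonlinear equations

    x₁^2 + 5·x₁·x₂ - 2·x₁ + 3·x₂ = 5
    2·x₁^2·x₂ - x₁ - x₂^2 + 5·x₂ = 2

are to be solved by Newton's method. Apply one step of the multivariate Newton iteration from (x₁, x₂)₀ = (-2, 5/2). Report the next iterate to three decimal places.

(-1.287, 1.091)

At (-2, 5/2): F = (-14.500, 26.250).
Jacobian J = [[2·x₁ + 5·x₂ - 2, 5·x₁ + 3], [4·x₁·x₂ - 1, 2·x₁^2 - 2·x₂ + 5]].
At the point, J = [[6.500, -7.000], [-21.000, 8.000]] (det J = -95.000).
Solving J·Δ = −F gives Δ = (0.713, -1.409).
Then the next iterate is (x₁, x₂)₁ = (-1.287, 1.091).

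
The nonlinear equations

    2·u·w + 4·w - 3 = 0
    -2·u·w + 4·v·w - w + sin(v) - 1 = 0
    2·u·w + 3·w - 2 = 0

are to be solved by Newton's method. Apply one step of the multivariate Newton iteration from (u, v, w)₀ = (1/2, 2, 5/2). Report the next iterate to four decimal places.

At (1/2, 2, 5/2): F = (9.5000, 14.909297, 8.0000).
Jacobian J = [[2·w, 0, 2·u + 4], [-2·w, 4·w + cos(v), -2·u + 4·v - 1], [2·w, 0, 2·u + 3]].
At the point, J = [[5.0000, 0.0000, 5.0000], [-5.0000, 9.583853, 6.0000], [5.0000, 0.0000, 4.0000]] (det J = -47.919266).
Solving J·Δ = −F gives Δ = (-0.4000, -0.8253, -1.5000).
Then the next iterate is (u, v, w)₁ = (0.1000, 1.1747, 1.0000).

(0.1000, 1.1747, 1.0000)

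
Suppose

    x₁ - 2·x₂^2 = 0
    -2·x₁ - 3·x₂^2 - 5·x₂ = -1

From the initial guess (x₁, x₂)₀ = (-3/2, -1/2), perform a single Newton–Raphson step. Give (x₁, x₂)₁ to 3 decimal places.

(2.250, -1.375)

At (-3/2, -1/2): F = (-2.000, 5.750).
Jacobian J = [[1, -4·x₂], [-2, -6·x₂ - 5]].
At the point, J = [[1.000, 2.000], [-2.000, -2.000]] (det J = 2.000).
Solving J·Δ = −F gives Δ = (3.750, -0.875).
Then the next iterate is (x₁, x₂)₁ = (2.250, -1.375).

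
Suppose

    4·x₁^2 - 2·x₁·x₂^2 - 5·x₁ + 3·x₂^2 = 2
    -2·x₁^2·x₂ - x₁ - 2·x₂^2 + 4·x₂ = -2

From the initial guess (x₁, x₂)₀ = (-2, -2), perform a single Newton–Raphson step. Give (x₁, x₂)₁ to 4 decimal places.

(-1.4595, -0.7027)

At (-2, -2): F = (52.0000, 4.0000).
Jacobian J = [[8·x₁ - 2·x₂^2 - 5, -4·x₁·x₂ + 6·x₂], [-4·x₁·x₂ - 1, -2·x₁^2 - 4·x₂ + 4]].
At the point, J = [[-29.0000, -28.0000], [-17.0000, 4.0000]] (det J = -592.0000).
Solving J·Δ = −F gives Δ = (0.5405, 1.2973).
Then the next iterate is (x₁, x₂)₁ = (-1.4595, -0.7027).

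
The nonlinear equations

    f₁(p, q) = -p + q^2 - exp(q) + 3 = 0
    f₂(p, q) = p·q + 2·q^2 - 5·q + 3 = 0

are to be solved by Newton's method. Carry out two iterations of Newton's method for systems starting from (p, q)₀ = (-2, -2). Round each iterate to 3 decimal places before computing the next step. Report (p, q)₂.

(0.204, 0.529)

At (-2, -2): F = (8.86466, 25.000).
Jacobian J = [[-1, 2·q - exp(q)], [q, p + 4·q - 5]].
At the point, J = [[-1.000, -4.13534], [-2.000, -15.000]] (det J = 6.72933).
Solving J·Δ = −F gives Δ = (4.397, 1.080).
Then the next iterate is (p, q)₁ = (2.397, -0.920).
Round to (2.397, -0.920) and repeat: F = (1.05088, 7.08756), J = [[-1.000, -2.23852], [-0.920, -6.283]].
Δ = (-2.193, 1.449), so (p, q)₂ = (0.204, 0.529).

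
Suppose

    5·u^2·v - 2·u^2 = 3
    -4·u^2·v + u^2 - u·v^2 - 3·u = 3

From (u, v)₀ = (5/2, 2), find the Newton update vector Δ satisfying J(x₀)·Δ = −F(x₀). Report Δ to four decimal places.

(4.1464, -6.8114)

At (5/2, 2): F = (47.0000, -64.2500).
Jacobian J = [[10·u·v - 4·u, 5·u^2], [-8·u·v + 2·u - v^2 - 3, -4·u^2 - 2·u·v]].
At the point, J = [[40.0000, 31.2500], [-42.0000, -35.0000]] (det J = -87.5000).
Solving J·Δ = −F gives Δ = (4.1464, -6.8114).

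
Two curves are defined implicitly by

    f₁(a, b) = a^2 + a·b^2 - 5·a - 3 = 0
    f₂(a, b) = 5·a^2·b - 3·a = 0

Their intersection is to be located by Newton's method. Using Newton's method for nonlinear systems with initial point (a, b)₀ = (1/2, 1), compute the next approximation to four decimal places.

(-0.4891, 2.7826)

At (1/2, 1): F = (-4.7500, -0.2500).
Jacobian J = [[2·a + b^2 - 5, 2·a·b], [10·a·b - 3, 5·a^2]].
At the point, J = [[-3.0000, 1.0000], [2.0000, 1.2500]] (det J = -5.7500).
Solving J·Δ = −F gives Δ = (-0.9891, 1.7826).
Then the next iterate is (a, b)₁ = (-0.4891, 2.7826).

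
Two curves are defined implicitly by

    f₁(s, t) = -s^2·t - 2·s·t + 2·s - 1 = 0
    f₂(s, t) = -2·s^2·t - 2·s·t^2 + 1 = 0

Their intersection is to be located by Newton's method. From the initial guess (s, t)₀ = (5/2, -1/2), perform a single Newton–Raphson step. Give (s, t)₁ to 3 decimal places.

(3.000, 0.600)

At (5/2, -1/2): F = (9.625, 6.000).
Jacobian J = [[-2·s·t - 2·t + 2, -s^2 - 2·s], [-4·s·t - 2·t^2, -2·s^2 - 4·s·t]].
At the point, J = [[5.500, -11.250], [4.500, -7.500]] (det J = 9.375).
Solving J·Δ = −F gives Δ = (0.500, 1.100).
Then the next iterate is (s, t)₁ = (3.000, 0.600).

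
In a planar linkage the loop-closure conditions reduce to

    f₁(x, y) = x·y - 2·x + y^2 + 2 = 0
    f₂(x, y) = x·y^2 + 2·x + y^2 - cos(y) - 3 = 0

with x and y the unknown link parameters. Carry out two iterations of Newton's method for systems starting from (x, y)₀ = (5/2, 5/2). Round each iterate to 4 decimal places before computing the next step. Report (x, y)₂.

At (5/2, 5/2): F = (9.5000, 24.676144).
Jacobian J = [[y - 2, x + 2·y], [y^2 + 2, 2·x·y + 2·y + sin(y)]].
At the point, J = [[0.5000, 7.5000], [8.2500, 18.098472]] (det J = -52.825764).
Solving J·Δ = −F gives Δ = (-0.2487, -1.2501).
Then the next iterate is (x, y)₁ = (2.2513, 1.2499).
Round to (2.2513, 1.2499) and repeat: F = (1.873550, 6.266526), J = [[-0.7501, 4.7511], [3.562250, 9.076553]].
Δ = (-0.5380, -0.4793), so (x, y)₂ = (1.7133, 0.7706).

(1.7133, 0.7706)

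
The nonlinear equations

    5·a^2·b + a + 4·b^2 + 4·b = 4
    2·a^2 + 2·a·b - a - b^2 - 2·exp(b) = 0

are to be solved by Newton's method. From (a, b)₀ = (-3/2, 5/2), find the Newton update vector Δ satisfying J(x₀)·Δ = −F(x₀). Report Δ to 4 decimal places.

At (-3/2, 5/2): F = (57.6250, -32.114988).
Jacobian J = [[10·a·b + 1, 5·a^2 + 8·b + 4], [4·a + 2·b - 1, 2·a - 2·b - 2·exp(b)]].
At the point, J = [[-36.5000, 35.2500], [-2.0000, -32.364988]] (det J = 1251.822059).
Solving J·Δ = −F gives Δ = (0.5855, -1.0285).

(0.5855, -1.0285)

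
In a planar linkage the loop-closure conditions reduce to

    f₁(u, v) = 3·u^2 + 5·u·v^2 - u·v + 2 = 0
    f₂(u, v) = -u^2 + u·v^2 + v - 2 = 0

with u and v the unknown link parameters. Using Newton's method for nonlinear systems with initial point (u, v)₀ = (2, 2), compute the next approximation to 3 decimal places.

(0.896, 1.556)

At (2, 2): F = (50.000, 4.000).
Jacobian J = [[6·u + 5·v^2 - v, 10·u·v - u], [-2·u + v^2, 2·u·v + 1]].
At the point, J = [[30.000, 38.000], [0.000, 9.000]] (det J = 270.000).
Solving J·Δ = −F gives Δ = (-1.104, -0.444).
Then the next iterate is (u, v)₁ = (0.896, 1.556).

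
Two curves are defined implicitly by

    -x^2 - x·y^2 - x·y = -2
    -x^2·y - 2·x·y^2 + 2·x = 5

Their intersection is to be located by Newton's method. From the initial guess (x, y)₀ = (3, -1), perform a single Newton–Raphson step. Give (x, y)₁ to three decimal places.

(2.083, -0.500)

At (3, -1): F = (-7.000, 4.000).
Jacobian J = [[-2·x - y^2 - y, -2·x·y - x], [-2·x·y - 2·y^2 + 2, -x^2 - 4·x·y]].
At the point, J = [[-6.000, 3.000], [6.000, 3.000]] (det J = -36.000).
Solving J·Δ = −F gives Δ = (-0.917, 0.500).
Then the next iterate is (x, y)₁ = (2.083, -0.500).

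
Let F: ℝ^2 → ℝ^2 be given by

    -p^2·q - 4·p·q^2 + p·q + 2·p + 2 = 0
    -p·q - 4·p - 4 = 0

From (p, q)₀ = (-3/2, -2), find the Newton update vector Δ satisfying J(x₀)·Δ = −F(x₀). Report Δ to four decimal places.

(0.2034, 0.9379)

At (-3/2, -2): F = (30.5000, -1.0000).
Jacobian J = [[-2·p·q - 4·q^2 + q + 2, -p^2 - 8·p·q + p], [-q - 4, -p]].
At the point, J = [[-22.0000, -27.7500], [-2.0000, 1.5000]] (det J = -88.5000).
Solving J·Δ = −F gives Δ = (0.2034, 0.9379).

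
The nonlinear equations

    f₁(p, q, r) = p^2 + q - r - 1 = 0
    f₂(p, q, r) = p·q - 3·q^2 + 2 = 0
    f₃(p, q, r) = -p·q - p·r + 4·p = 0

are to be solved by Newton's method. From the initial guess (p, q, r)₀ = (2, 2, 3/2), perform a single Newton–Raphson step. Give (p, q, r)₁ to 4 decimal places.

(1.5663, 1.3133, 2.5783)

At (2, 2, 3/2): F = (3.5000, -6.0000, 1.0000).
Jacobian J = [[2·p, 1, -1], [q, p - 6·q, 0], [-q - r + 4, -p, -p]].
At the point, J = [[4.0000, 1.0000, -1.0000], [2.0000, -10.0000, 0.0000], [0.5000, -2.0000, -2.0000]] (det J = 83.0000).
Solving J·Δ = −F gives Δ = (-0.4337, -0.6867, 1.0783).
Then the next iterate is (p, q, r)₁ = (1.5663, 1.3133, 2.5783).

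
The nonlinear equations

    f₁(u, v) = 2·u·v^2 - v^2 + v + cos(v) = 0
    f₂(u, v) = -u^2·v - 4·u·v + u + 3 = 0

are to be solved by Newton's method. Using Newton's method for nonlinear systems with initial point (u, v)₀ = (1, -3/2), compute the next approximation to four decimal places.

(1.5952, 1.9904)

At (1, -3/2): F = (0.820737, 11.5000).
Jacobian J = [[2·v^2, 4·u·v - 2·v - sin(v) + 1], [-2·u·v - 4·v + 1, -u^2 - 4·u]].
At the point, J = [[4.5000, -1.002505], [10.0000, -5.0000]] (det J = -12.474950).
Solving J·Δ = −F gives Δ = (0.5952, 3.4904).
Then the next iterate is (u, v)₁ = (1.5952, 1.9904).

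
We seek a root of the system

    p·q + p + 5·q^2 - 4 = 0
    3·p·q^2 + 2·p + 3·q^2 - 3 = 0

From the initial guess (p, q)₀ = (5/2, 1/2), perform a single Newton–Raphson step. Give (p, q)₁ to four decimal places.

(-2.4615, 1.3590)

At (5/2, 1/2): F = (1.0000, 4.6250).
Jacobian J = [[q + 1, p + 10·q], [3·q^2 + 2, 6·p·q + 6·q]].
At the point, J = [[1.5000, 7.5000], [2.7500, 10.5000]] (det J = -4.8750).
Solving J·Δ = −F gives Δ = (-4.9615, 0.8590).
Then the next iterate is (p, q)₁ = (-2.4615, 1.3590).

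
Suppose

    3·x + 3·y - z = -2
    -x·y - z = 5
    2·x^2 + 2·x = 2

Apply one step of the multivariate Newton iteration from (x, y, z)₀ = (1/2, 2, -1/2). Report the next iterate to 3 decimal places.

(0.625, -2.607, -3.946)

At (1/2, 2, -1/2): F = (10.000, -5.500, -0.500).
Jacobian J = [[3, 3, -1], [-y, -x, -1], [4·x + 2, 0, 0]].
At the point, J = [[3.000, 3.000, -1.000], [-2.000, -0.500, -1.000], [4.000, 0.000, 0.000]] (det J = -14.000).
Solving J·Δ = −F gives Δ = (0.125, -4.607, -3.446).
Then the next iterate is (x, y, z)₁ = (0.625, -2.607, -3.946).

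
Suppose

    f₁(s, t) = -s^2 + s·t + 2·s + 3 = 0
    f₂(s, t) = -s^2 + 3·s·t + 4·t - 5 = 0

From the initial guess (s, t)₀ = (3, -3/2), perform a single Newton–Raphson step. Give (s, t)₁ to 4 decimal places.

(4.0500, 1.9250)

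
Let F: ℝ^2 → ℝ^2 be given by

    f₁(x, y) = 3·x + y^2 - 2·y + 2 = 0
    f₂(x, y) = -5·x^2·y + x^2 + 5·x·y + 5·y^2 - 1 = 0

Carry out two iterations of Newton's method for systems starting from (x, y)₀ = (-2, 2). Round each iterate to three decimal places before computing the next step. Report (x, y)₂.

At (-2, 2): F = (-4.000, -37.000).
Jacobian J = [[3, 2·y - 2], [-10·x·y + 2·x + 5·y, -5·x^2 + 5·x + 10·y]].
At the point, J = [[3.000, 2.000], [46.000, -10.000]] (det J = -122.000).
Solving J·Δ = −F gives Δ = (0.934, 0.598).
Then the next iterate is (x, y)₁ = (-1.066, 2.598).
Round to (-1.066, 2.598) and repeat: F = (0.35560, 5.27577), J = [[3.000, 3.196], [38.55268, 14.96822]].
Δ = (-0.147, 0.027), so (x, y)₂ = (-1.213, 2.625).

(-1.213, 2.625)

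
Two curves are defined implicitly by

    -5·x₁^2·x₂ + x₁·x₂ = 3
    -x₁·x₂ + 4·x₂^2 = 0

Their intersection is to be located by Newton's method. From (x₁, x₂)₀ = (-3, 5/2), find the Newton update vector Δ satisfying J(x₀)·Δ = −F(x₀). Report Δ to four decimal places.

At (-3, 5/2): F = (-123.0000, 32.5000).
Jacobian J = [[-10·x₁·x₂ + x₂, -5·x₁^2 + x₁], [-x₂, -x₁ + 8·x₂]].
At the point, J = [[77.5000, -48.0000], [-2.5000, 23.0000]] (det J = 1662.5000).
Solving J·Δ = −F gives Δ = (0.7633, -1.3301).

(0.7633, -1.3301)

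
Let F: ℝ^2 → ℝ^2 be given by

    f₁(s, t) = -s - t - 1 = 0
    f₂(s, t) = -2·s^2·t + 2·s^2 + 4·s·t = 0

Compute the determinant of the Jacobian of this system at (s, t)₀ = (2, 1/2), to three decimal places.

J = [[-1, -1], [-4·s·t + 4·s + 4·t, -2·s^2 + 4·s]].
At the point, J = [[-1.000, -1.000], [6.000, 0.000]].
det J = 6.000.

6.000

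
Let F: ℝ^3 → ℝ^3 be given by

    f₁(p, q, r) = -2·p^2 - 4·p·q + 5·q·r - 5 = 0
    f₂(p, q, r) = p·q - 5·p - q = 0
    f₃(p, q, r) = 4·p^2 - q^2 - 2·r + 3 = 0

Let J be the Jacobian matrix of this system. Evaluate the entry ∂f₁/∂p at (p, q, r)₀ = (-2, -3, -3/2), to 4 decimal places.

20.0000

∂f₁/∂p = -4·p - 4·q.
At (-2, -3, -3/2) this is 20.0000.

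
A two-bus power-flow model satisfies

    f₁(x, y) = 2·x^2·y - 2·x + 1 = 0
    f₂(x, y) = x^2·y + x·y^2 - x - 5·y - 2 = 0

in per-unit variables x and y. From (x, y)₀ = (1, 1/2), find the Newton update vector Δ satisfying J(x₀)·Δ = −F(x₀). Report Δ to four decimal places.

(19.0000, 0.0000)

At (1, 1/2): F = (0.0000, -4.7500).
Jacobian J = [[4·x·y - 2, 2·x^2], [2·x·y + y^2 - 1, x^2 + 2·x·y - 5]].
At the point, J = [[0.0000, 2.0000], [0.2500, -3.0000]] (det J = -0.5000).
Solving J·Δ = −F gives Δ = (19.0000, 0.0000).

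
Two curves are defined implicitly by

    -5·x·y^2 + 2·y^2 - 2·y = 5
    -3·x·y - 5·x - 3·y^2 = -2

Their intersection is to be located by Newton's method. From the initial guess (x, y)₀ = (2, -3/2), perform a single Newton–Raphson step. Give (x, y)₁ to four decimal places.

At (2, -3/2): F = (-20.0000, -5.7500).
Jacobian J = [[-5·y^2, -10·x·y + 4·y - 2], [-3·y - 5, -3·x - 6·y]].
At the point, J = [[-11.2500, 22.0000], [-0.5000, 3.0000]] (det J = -22.7500).
Solving J·Δ = −F gives Δ = (2.9231, 2.4038).
Then the next iterate is (x, y)₁ = (4.9231, 0.9038).

(4.9231, 0.9038)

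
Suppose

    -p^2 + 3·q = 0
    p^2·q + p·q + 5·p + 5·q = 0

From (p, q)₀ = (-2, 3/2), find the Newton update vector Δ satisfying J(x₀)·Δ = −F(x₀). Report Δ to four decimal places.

(-0.0755, -0.0660)

At (-2, 3/2): F = (0.5000, 0.5000).
Jacobian J = [[-2·p, 3], [2·p·q + q + 5, p^2 + p + 5]].
At the point, J = [[4.0000, 3.0000], [0.5000, 7.0000]] (det J = 26.5000).
Solving J·Δ = −F gives Δ = (-0.0755, -0.0660).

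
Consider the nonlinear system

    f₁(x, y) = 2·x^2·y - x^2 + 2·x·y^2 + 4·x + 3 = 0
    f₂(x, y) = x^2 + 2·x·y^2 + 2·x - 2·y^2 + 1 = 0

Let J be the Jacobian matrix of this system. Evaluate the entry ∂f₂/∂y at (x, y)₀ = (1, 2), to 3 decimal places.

∂f₂/∂y = 4·x·y - 4·y.
At (1, 2) this is 0.000.

0.000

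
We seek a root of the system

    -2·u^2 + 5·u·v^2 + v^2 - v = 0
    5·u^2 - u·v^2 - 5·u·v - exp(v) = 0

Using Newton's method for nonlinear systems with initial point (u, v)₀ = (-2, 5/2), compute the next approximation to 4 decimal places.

At (-2, 5/2): F = (-66.7500, 45.317506).
Jacobian J = [[-4·u + 5·v^2, 10·u·v + 2·v - 1], [10·u - v^2 - 5·v, -2·u·v - 5·u - exp(v)]].
At the point, J = [[39.2500, -46.0000], [-38.7500, 7.817506]] (det J = -1475.662888).
Solving J·Δ = −F gives Δ = (1.0590, -0.5474).
Then the next iterate is (u, v)₁ = (-0.9410, 1.9526).

(-0.9410, 1.9526)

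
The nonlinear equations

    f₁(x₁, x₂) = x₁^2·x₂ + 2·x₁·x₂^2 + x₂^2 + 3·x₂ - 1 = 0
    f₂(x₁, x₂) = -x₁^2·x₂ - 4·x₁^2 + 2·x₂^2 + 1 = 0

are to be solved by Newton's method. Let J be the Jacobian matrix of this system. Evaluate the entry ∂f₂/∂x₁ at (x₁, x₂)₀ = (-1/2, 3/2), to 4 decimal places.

5.5000

∂f₂/∂x₁ = -2·x₁·x₂ - 8·x₁.
At (-1/2, 3/2) this is 5.5000.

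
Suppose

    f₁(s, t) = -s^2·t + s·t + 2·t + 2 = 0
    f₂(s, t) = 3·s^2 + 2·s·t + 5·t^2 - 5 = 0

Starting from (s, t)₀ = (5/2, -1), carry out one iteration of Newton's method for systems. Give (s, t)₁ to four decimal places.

(0.5682, -3.2727)

At (5/2, -1): F = (3.7500, 13.7500).
Jacobian J = [[-2·s·t + t, -s^2 + s + 2], [6·s + 2·t, 2·s + 10·t]].
At the point, J = [[4.0000, -1.7500], [13.0000, -5.0000]] (det J = 2.7500).
Solving J·Δ = −F gives Δ = (-1.9318, -2.2727).
Then the next iterate is (s, t)₁ = (0.5682, -3.2727).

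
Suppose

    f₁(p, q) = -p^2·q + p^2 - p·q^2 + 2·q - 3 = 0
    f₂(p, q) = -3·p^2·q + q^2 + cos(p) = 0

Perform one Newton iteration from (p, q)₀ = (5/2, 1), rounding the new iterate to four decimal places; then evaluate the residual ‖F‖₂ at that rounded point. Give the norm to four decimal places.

5.3980

At (5/2, 1): F = (-3.5000, -18.551144).
Jacobian J = [[-2·p·q + 2·p - q^2, -p^2 - 2·p·q + 2], [-6·p·q - sin(p), -3·p^2 + 2·q]].
At the point, J = [[-1.0000, -9.2500], [-15.598472, -16.7500]] (det J = -127.535867).
Solving J·Δ = −F gives Δ = (-0.8858, -0.2826).
Then the next iterate is (p, q)₁ = (1.6142, 0.7174).
Re-evaluating at (1.6142, 0.7174): F = (-1.659614, -5.136589), so ‖F‖₂ = 5.3980.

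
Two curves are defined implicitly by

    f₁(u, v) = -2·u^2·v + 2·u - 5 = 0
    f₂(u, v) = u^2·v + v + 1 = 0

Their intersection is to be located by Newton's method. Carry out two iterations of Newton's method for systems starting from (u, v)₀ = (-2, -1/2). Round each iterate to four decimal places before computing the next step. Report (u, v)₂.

At (-2, -1/2): F = (-5.0000, -1.5000).
Jacobian J = [[-4·u·v + 2, -2·u^2], [2·u·v, u^2 + 1]].
At the point, J = [[-2.0000, -8.0000], [2.0000, 5.0000]] (det J = 6.0000).
Solving J·Δ = −F gives Δ = (6.1667, -2.1667).
Then the next iterate is (u, v)₁ = (4.1667, -2.6667).
Round to (4.1667, -2.6667) and repeat: F = (95.928632, -47.964316), J = [[46.445356, -34.722778], [-22.222678, 18.361389]].
Δ = (-1.1819, 1.1819), so (u, v)₂ = (2.9848, -1.4848).

(2.9848, -1.4848)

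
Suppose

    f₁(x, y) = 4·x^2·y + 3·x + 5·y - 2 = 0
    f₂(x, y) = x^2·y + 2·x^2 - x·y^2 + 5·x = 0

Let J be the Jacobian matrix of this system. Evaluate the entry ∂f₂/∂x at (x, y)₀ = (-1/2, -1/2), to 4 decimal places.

∂f₂/∂x = 2·x·y + 4·x - y^2 + 5.
At (-1/2, -1/2) this is 3.2500.

3.2500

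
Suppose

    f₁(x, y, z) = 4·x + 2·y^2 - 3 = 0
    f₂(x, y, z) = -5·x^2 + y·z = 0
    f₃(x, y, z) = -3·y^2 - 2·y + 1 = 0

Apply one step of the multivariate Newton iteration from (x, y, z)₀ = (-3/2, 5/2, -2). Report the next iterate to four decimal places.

At (-3/2, 5/2, -2): F = (3.5000, -16.2500, -22.7500).
Jacobian J = [[4, 4·y, 0], [-10·x, z, y], [0, -6·y - 2, 0]].
At the point, J = [[4.0000, 10.0000, 0.0000], [15.0000, -2.0000, 2.5000], [0.0000, -17.0000, 0.0000]] (det J = 170.0000).
Solving J·Δ = −F gives Δ = (2.4706, -1.3382, -9.3941).
Then the next iterate is (x, y, z)₁ = (0.9706, 1.1618, -11.3941).

(0.9706, 1.1618, -11.3941)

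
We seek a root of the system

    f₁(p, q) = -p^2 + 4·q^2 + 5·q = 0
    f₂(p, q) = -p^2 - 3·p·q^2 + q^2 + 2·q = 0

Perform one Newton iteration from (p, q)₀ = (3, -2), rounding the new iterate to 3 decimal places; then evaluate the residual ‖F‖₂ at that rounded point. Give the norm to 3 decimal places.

12.852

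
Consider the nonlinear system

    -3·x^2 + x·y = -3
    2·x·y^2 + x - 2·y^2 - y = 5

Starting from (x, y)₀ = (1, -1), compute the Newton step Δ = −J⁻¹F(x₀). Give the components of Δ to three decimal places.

(-1.000, -6.000)

At (1, -1): F = (-1.000, -3.000).
Jacobian J = [[-6·x + y, x], [2·y^2 + 1, 4·x·y - 4·y - 1]].
At the point, J = [[-7.000, 1.000], [3.000, -1.000]] (det J = 4.000).
Solving J·Δ = −F gives Δ = (-1.000, -6.000).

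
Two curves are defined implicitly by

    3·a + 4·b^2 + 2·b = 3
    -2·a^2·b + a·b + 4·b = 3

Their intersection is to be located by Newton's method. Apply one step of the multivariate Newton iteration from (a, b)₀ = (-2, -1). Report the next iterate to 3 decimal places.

At (-2, -1): F = (-7.000, 3.000).
Jacobian J = [[3, 8·b + 2], [-4·a·b + b, -2·a^2 + a + 4]].
At the point, J = [[3.000, -6.000], [-9.000, -6.000]] (det J = -72.000).
Solving J·Δ = −F gives Δ = (0.833, -0.750).
Then the next iterate is (a, b)₁ = (-1.167, -1.750).

(-1.167, -1.750)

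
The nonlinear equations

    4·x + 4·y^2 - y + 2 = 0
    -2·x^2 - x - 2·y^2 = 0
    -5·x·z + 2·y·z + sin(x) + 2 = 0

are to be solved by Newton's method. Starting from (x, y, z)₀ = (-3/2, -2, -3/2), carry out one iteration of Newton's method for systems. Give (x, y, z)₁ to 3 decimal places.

(-0.859, -1.026, -0.838)

At (-3/2, -2, -3/2): F = (14.000, -11.000, -4.24749).
Jacobian J = [[4, 8·y - 1, 0], [-4·x - 1, -4·y, 0], [-5·z + cos(x), 2·z, -5·x + 2·y]].
At the point, J = [[4.000, -17.000, 0.000], [5.000, 8.000, 0.000], [7.57074, -3.000, 3.500]] (det J = 409.500).
Solving J·Δ = −F gives Δ = (0.641, 0.974, 0.662).
Then the next iterate is (x, y, z)₁ = (-0.859, -1.026, -0.838).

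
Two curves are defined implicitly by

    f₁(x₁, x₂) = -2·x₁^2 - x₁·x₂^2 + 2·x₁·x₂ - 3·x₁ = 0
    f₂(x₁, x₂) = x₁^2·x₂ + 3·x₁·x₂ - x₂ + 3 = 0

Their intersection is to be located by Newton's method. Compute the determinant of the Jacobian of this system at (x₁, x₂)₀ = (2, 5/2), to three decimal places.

J = [[-4·x₁ - x₂^2 + 2·x₂ - 3, -2·x₁·x₂ + 2·x₁], [2·x₁·x₂ + 3·x₂, x₁^2 + 3·x₁ - 1]].
At the point, J = [[-12.250, -6.000], [17.500, 9.000]].
det J = -5.250.

-5.250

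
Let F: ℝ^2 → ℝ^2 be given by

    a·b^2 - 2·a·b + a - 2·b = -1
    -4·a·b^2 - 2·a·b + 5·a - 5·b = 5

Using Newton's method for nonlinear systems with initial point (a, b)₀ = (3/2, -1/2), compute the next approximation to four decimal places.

At (3/2, -1/2): F = (5.3750, 5.0000).
Jacobian J = [[b^2 - 2·b + 1, 2·a·b - 2·a - 2], [-4·b^2 - 2·b + 5, -8·a·b - 2·a - 5]].
At the point, J = [[2.2500, -6.5000], [5.0000, -2.0000]] (det J = 28.0000).
Solving J·Δ = −F gives Δ = (-0.7768, 0.5580).
Then the next iterate is (a, b)₁ = (0.7232, 0.0580).

(0.7232, 0.0580)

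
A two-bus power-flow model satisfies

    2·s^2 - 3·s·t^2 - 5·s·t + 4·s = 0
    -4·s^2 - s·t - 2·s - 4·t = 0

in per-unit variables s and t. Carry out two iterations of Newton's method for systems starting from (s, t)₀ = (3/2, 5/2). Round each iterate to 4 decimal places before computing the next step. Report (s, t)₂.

(-0.0254, 0.0190)

At (3/2, 5/2): F = (-36.3750, -25.7500).
Jacobian J = [[4·s - 3·t^2 - 5·t + 4, -6·s·t - 5·s], [-8·s - t - 2, -s - 4]].
At the point, J = [[-21.2500, -30.0000], [-16.5000, -5.5000]] (det J = -378.1250).
Solving J·Δ = −F gives Δ = (-1.5139, -0.1402).
Then the next iterate is (s, t)₁ = (-0.0139, 2.3598).
Round to (-0.0139, 2.3598) and repeat: F = (0.341005, -9.379372), J = [[-24.560568, 0.266307], [-4.2486, -3.9861]].
Δ = (-0.0115, -2.3408), so (s, t)₂ = (-0.0254, 0.0190).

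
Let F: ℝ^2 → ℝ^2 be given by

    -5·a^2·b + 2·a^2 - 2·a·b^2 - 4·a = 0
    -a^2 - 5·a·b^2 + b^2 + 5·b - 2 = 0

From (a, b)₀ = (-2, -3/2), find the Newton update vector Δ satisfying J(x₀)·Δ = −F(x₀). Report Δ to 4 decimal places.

At (-2, -3/2): F = (55.0000, 11.2500).
Jacobian J = [[-10·a·b + 4·a - 2·b^2 - 4, -5·a^2 - 4·a·b], [-2·a - 5·b^2, -10·a·b + 2·b + 5]].
At the point, J = [[-46.5000, -32.0000], [-7.2500, -28.0000]] (det J = 1070.0000).
Solving J·Δ = −F gives Δ = (1.1028, 0.1162).

(1.1028, 0.1162)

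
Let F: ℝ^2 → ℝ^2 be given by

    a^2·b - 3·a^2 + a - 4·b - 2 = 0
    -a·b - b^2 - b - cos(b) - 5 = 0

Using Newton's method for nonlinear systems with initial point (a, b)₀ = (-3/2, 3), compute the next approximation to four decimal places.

(4.4309, -2.4681)

At (-3/2, 3): F = (-15.5000, -11.510008).
Jacobian J = [[2·a·b - 6·a + 1, a^2 - 4], [-b, -a - 2·b + sin(b) - 1]].
At the point, J = [[1.0000, -1.7500], [-3.0000, -5.358880]] (det J = -10.608880).
Solving J·Δ = −F gives Δ = (5.9309, -5.4681).
Then the next iterate is (a, b)₁ = (4.4309, -2.4681).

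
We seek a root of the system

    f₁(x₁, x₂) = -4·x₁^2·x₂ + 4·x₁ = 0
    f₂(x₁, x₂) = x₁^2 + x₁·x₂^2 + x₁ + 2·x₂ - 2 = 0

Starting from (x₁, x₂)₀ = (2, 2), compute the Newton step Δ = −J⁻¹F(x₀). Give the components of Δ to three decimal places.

(0.118, -1.706)

At (2, 2): F = (-24.000, 16.000).
Jacobian J = [[-8·x₁·x₂ + 4, -4·x₁^2], [2·x₁ + x₂^2 + 1, 2·x₁·x₂ + 2]].
At the point, J = [[-28.000, -16.000], [9.000, 10.000]] (det J = -136.000).
Solving J·Δ = −F gives Δ = (0.118, -1.706).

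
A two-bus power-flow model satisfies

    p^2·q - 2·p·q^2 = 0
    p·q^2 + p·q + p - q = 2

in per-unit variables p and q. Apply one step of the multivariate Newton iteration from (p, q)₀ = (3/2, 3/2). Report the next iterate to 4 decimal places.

At (3/2, 3/2): F = (-3.3750, 3.6250).
Jacobian J = [[2·p·q - 2·q^2, p^2 - 4·p·q], [q^2 + q + 1, 2·p·q + p - 1]].
At the point, J = [[0.0000, -6.7500], [4.7500, 5.0000]] (det J = 32.0625).
Solving J·Δ = −F gives Δ = (-0.2368, -0.5000).
Then the next iterate is (p, q)₁ = (1.2632, 1.0000).

(1.2632, 1.0000)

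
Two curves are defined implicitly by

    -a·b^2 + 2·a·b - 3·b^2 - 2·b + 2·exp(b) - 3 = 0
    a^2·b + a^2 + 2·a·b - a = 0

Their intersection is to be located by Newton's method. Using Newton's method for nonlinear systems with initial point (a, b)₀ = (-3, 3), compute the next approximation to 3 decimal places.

At (-3, 3): F = (13.17107, 21.000).
Jacobian J = [[-b^2 + 2·b, -2·a·b + 2·a - 6·b + 2·exp(b) - 2], [2·a·b + 2·a + 2·b - 1, a^2 + 2·a]].
At the point, J = [[-3.000, 32.17107], [-19.000, 3.000]] (det J = 602.25040).
Solving J·Δ = −F gives Δ = (1.056, -0.311).
Then the next iterate is (a, b)₁ = (-1.944, 2.689).

(-1.944, 2.689)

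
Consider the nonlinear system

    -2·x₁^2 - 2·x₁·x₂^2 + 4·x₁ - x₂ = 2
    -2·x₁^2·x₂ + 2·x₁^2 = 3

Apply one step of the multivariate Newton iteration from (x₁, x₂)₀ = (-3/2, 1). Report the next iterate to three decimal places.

(0.229, 0.333)

At (-3/2, 1): F = (-10.500, -3.000).
Jacobian J = [[-4·x₁ - 2·x₂^2 + 4, -4·x₁·x₂ - 1], [-4·x₁·x₂ + 4·x₁, -2·x₁^2]].
At the point, J = [[8.000, 5.000], [0.000, -4.500]] (det J = -36.000).
Solving J·Δ = −F gives Δ = (1.729, -0.667).
Then the next iterate is (x₁, x₂)₁ = (0.229, 0.333).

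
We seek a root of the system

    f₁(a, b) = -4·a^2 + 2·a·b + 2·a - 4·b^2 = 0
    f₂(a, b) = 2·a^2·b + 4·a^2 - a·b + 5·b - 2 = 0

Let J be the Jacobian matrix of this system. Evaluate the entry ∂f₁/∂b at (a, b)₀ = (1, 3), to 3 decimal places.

-22.000

∂f₁/∂b = 2·a - 8·b.
At (1, 3) this is -22.000.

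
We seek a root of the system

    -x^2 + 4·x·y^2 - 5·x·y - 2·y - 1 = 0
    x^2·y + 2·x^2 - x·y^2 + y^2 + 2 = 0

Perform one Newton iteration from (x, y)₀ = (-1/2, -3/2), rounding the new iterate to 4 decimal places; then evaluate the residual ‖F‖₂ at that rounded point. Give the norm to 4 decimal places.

At (-1/2, -3/2): F = (-6.5000, 5.5000).
Jacobian J = [[-2·x + 4·y^2 - 5·y, 8·x·y - 5·x - 2], [2·x·y + 4·x - y^2, x^2 - 2·x·y + 2·y]].
At the point, J = [[17.5000, 6.5000], [-2.7500, -4.2500]] (det J = -56.5000).
Solving J·Δ = −F gives Δ = (-0.1438, 1.3872).
Then the next iterate is (x, y)₁ = (-0.6438, -0.1128).
Re-evaluating at (-0.6438, -0.1128): F = (-1.584748, 2.803119), so ‖F‖₂ = 3.2201.

3.2201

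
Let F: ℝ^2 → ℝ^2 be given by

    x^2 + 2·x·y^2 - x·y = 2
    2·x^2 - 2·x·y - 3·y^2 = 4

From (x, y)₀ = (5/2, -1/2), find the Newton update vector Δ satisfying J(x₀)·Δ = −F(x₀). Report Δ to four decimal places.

(-0.8989, 0.1809)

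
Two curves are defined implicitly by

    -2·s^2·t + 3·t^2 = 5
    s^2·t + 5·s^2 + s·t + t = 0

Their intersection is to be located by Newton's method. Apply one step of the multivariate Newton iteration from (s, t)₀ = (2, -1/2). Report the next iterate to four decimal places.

(1.1848, -0.8192)

At (2, -1/2): F = (-0.2500, 16.5000).
Jacobian J = [[-4·s·t, -2·s^2 + 6·t], [2·s·t + 10·s + t, s^2 + s + 1]].
At the point, J = [[4.0000, -11.0000], [17.5000, 7.0000]] (det J = 220.5000).
Solving J·Δ = −F gives Δ = (-0.8152, -0.3192).
Then the next iterate is (s, t)₁ = (1.1848, -0.8192).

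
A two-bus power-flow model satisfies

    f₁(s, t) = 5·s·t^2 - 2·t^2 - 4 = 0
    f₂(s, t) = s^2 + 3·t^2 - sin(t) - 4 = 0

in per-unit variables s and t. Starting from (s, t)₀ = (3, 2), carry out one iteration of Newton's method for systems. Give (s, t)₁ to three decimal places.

At (3, 2): F = (48.000, 16.09070).
Jacobian J = [[5·t^2, 10·s·t - 4·t], [2·s, 6·t - cos(t)]].
At the point, J = [[20.000, 52.000], [6.000, 12.41615]] (det J = -63.67706).
Solving J·Δ = −F gives Δ = (-3.781, 0.531).
Then the next iterate is (s, t)₁ = (-0.781, 2.531).

(-0.781, 2.531)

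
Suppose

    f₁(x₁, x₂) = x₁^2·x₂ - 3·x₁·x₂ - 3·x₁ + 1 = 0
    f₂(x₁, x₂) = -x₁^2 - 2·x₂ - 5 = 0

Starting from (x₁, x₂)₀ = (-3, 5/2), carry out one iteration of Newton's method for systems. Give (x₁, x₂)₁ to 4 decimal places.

(1.0702, 5.2105)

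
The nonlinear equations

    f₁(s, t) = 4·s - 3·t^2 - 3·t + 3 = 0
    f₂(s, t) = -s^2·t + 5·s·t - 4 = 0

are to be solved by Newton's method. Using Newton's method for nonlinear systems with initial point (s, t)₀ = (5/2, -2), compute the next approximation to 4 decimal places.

(-5.1900, 0.6400)

At (5/2, -2): F = (7.0000, -16.5000).
Jacobian J = [[4, -6·t - 3], [-2·s·t + 5·t, -s^2 + 5·s]].
At the point, J = [[4.0000, 9.0000], [0.0000, 6.2500]] (det J = 25.0000).
Solving J·Δ = −F gives Δ = (-7.6900, 2.6400).
Then the next iterate is (s, t)₁ = (-5.1900, 0.6400).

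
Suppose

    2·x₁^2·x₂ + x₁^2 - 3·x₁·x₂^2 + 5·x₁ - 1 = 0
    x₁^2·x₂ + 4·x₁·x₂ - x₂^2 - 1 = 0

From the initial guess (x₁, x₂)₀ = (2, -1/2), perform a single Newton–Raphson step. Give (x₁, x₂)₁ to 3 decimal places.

(0.211, -0.493)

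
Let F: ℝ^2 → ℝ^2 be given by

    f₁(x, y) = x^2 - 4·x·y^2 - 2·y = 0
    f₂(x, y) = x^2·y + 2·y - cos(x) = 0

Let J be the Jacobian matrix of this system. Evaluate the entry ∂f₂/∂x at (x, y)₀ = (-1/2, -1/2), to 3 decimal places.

0.021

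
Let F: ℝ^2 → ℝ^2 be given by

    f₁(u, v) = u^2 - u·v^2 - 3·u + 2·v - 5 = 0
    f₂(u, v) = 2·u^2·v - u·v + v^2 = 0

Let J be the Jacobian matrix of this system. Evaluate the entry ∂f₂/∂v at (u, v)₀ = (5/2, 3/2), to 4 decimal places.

∂f₂/∂v = 2·u^2 - u + 2·v.
At (5/2, 3/2) this is 13.0000.

13.0000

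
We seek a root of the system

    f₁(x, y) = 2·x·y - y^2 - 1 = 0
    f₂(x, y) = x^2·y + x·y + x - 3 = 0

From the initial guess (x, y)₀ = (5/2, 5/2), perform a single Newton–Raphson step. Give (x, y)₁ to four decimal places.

At (5/2, 5/2): F = (5.2500, 21.3750).
Jacobian J = [[2·y, 2·x - 2·y], [2·x·y + y + 1, x^2 + x]].
At the point, J = [[5.0000, 0.0000], [16.0000, 8.7500]] (det J = 43.7500).
Solving J·Δ = −F gives Δ = (-1.0500, -0.5229).
Then the next iterate is (x, y)₁ = (1.4500, 1.9771).

(1.4500, 1.9771)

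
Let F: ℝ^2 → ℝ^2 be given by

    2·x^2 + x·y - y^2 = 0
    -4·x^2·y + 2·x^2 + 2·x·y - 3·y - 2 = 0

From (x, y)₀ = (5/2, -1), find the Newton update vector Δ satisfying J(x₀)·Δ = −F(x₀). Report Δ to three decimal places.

At (5/2, -1): F = (9.000, 33.500).
Jacobian J = [[4·x + y, x - 2·y], [-8·x·y + 4·x + 2·y, -4·x^2 + 2·x - 3]].
At the point, J = [[9.000, 4.500], [28.000, -23.000]] (det J = -333.000).
Solving J·Δ = −F gives Δ = (-1.074, 0.149).

(-1.074, 0.149)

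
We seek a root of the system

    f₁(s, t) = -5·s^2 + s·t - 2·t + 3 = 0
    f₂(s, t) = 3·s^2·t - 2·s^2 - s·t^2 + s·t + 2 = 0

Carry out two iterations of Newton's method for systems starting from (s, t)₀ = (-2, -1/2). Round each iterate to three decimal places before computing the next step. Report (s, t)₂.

At (-2, -1/2): F = (-15.000, -10.500).
Jacobian J = [[-10·s + t, s - 2], [6·s·t - 4·s - t^2 + t, 3·s^2 - 2·s·t + s]].
At the point, J = [[19.500, -4.000], [13.250, 8.000]] (det J = 209.000).
Solving J·Δ = −F gives Δ = (0.775, 0.029).
Then the next iterate is (s, t)₁ = (-1.225, -0.471).
Round to (-1.225, -0.471) and repeat: F = (-2.98415, -2.27290), J = [[11.779, -3.225], [7.66901, 2.12293]].
Δ = (0.275, 0.078), so (s, t)₂ = (-0.950, -0.393).

(-0.950, -0.393)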